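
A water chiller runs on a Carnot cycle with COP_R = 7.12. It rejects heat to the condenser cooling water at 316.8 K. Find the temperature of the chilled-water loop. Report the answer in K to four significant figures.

277.8 K

For a Carnot refrigerator COP_R = T_C/(T_H − T_C), so T_C = COP·T_H/(1 + COP).
With T_H = 316.80 K, T_C = 7.12 × 316.80/8.120 = 277.79 K.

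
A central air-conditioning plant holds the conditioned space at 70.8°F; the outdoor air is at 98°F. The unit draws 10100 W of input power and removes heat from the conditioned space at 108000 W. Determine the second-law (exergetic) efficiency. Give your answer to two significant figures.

0.55

COP_actual = Q̇_C/Ẇ = 108000/10100 = 10.69.
In absolute terms T_C = 294.71 K and T_H = 309.82 K, so ΔT = 15.11 K.
COP_Carnot = T_C/ΔT = 294.71/15.11 = 19.50.
η_II = COP_actual/COP_Carnot = 10.69/19.50 = 0.5483.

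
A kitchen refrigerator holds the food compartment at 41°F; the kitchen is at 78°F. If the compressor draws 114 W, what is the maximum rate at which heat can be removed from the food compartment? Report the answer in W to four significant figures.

In absolute terms T_C = 278.15 K and T_H = 298.71 K, so ΔT = 20.56 K.
COP_Carnot = T_C/ΔT = 278.15/20.56 = 13.53.
Q̇_max = COP_Carnot × Ẇ = 13.53 × 114.0 W = 1543 W.

1543 W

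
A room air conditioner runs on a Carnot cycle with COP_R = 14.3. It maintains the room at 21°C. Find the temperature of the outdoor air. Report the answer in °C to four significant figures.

COP_R = T_C/(T_H − T_C) gives T_H − T_C = T_C/COP.
With T_C = 294.15 K, T_H = 294.15 × (1 + 1/14.3) = 314.72 K.
Converting, 314.72 K = 41.57°C.

41.57 °C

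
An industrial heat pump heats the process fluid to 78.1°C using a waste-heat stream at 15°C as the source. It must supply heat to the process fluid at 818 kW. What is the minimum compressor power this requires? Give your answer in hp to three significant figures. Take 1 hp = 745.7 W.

In absolute terms T_C = 288.15 K and T_H = 351.25 K, so ΔT = 63.10 K.
COP_Carnot = T_H/ΔT = 351.25/63.10 = 5.567.
Ẇ_min = Q̇/COP_Carnot = 818.0/5.567 = 146.9 kW = 197.1 hp.

197 hp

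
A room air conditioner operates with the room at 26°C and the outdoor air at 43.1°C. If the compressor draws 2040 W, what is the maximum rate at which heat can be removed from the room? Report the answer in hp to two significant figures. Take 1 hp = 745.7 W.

In absolute terms T_C = 299.15 K and T_H = 316.25 K, so ΔT = 17.10 K.
COP_Carnot = T_C/ΔT = 299.15/17.10 = 17.49.
Q̇_max = COP_Carnot × Ẇ = 17.49 × 2040 W = 35690 W = 47.86 hp.

48 hp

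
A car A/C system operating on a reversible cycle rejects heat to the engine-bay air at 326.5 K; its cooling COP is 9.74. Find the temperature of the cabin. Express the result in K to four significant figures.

296.1 K

For a Carnot refrigerator COP_R = T_C/(T_H − T_C), so T_C = COP·T_H/(1 + COP).
With T_H = 326.50 K, T_C = 9.74 × 326.50/10.74 = 296.10 K.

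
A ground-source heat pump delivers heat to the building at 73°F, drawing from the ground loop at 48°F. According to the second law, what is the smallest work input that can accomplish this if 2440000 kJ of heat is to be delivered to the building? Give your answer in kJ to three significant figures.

In absolute terms T_C = 282.04 K and T_H = 295.93 K, so ΔT = 13.89 K.
The reversible limit is COP_HP = T_H/ΔT = 21.31, so W_min = Q_H/COP = Q_H·ΔT/T_H.
W_min = 2440000 × 13.89/295.93 = 114500 kJ.

115000 kJ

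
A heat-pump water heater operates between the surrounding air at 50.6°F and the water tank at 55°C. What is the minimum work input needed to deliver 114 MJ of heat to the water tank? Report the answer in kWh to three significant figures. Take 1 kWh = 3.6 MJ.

4.31 kWh

In absolute terms T_C = 283.48 K and T_H = 328.15 K, so ΔT = 44.67 K.
The reversible limit is COP_HP = T_H/ΔT = 7.347, so W_min = Q_H/COP = Q_H·ΔT/T_H.
W_min = 114.0 × 44.67/328.15 = 15.52 MJ = 4.310 kWh.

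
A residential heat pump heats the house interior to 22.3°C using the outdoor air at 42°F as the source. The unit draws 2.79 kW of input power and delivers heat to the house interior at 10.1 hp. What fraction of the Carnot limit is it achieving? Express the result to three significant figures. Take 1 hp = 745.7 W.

0.153

Converting, Q̇_H = 10.10 hp = 7.532 kW, so COP_actual = Q̇_H/Ẇ = 7.532/2.790 = 2.699.
In absolute terms T_C = 278.71 K and T_H = 295.45 K, so ΔT = 16.74 K.
COP_Carnot = T_H/ΔT = 295.45/16.74 = 17.64.
η_II = COP_actual/COP_Carnot = 2.699/17.64 = 0.1530.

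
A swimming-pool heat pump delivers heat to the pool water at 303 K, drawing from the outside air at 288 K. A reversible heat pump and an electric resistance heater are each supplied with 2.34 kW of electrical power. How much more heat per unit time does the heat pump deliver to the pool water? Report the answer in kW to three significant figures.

44.9 kW

The reservoir spacing is ΔT = 303 − 288 = 15.00 K.
COP_Carnot = T_H/ΔT = 303.00/15.00 = 20.20.
The heat pump delivers Q̇_H = COP × Ẇ = 47.27 kW; the resistance heater delivers Ẇ = 2.340 kW.
Extra = (COP − 1)·Ẇ = 44.93 kW.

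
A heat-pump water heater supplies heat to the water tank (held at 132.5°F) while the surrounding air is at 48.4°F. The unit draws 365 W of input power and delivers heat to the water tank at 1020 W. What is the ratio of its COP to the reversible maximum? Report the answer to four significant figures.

COP_actual = Q̇_H/Ẇ = 1020/365.0 = 2.795.
In absolute terms T_C = 282.26 K and T_H = 328.98 K, so ΔT = 46.72 K.
COP_Carnot = T_H/ΔT = 328.98/46.72 = 7.041.
η_II = COP_actual/COP_Carnot = 2.795/7.041 = 0.3969.

0.3969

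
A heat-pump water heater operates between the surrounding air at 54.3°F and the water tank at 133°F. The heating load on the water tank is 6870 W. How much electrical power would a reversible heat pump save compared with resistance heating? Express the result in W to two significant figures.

6000 W

In absolute terms T_C = 285.54 K and T_H = 329.26 K, so ΔT = 43.72 K.
COP_Carnot = T_H/ΔT = 329.26/43.72 = 7.531.
Resistance heating needs Ẇ_res = Q̇_H = 6870 W; the reversible heat pump needs only Ẇ_hp = Q̇_H/COP = 912.3 W.
Saving = 6870 − 912.3 = 5958 W.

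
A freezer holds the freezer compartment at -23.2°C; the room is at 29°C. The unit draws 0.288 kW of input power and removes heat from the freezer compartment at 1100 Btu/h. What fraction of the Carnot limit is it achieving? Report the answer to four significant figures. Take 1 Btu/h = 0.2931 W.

Converting, Q̇_C = 1100 Btu/h = 0.3224 kW, so COP_actual = Q̇_C/Ẇ = 0.3224/0.2880 = 1.119.
In absolute terms T_C = 249.95 K and T_H = 302.15 K, so ΔT = 52.20 K.
COP_Carnot = T_C/ΔT = 249.95/52.20 = 4.788.
η_II = COP_actual/COP_Carnot = 1.119/4.788 = 0.2338.

0.2338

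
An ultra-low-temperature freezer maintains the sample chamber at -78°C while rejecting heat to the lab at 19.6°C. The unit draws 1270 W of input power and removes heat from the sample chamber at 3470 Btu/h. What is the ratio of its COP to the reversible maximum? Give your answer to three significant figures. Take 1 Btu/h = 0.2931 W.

0.401

Converting, Q̇_C = 3470 Btu/h = 1017 W, so COP_actual = Q̇_C/Ẇ = 1017/1270 = 0.8008.
In absolute terms T_C = 195.15 K and T_H = 292.75 K, so ΔT = 97.60 K.
COP_Carnot = T_C/ΔT = 195.15/97.60 = 1.999.
η_II = COP_actual/COP_Carnot = 0.8008/1.999 = 0.4005.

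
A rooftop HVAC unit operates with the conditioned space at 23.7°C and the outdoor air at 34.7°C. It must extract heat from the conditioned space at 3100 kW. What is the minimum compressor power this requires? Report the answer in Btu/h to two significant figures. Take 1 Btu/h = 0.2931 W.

In absolute terms T_C = 296.85 K and T_H = 307.85 K, so ΔT = 11.00 K.
COP_Carnot = T_C/ΔT = 296.85/11.00 = 26.99.
Ẇ_min = Q̇/COP_Carnot = 3100/26.99 = 114.9 kW = 391900 Btu/h.

390000 Btu/h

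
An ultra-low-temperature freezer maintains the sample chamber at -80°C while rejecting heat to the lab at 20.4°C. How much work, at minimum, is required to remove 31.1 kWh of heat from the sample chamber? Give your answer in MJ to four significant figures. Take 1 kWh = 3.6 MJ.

In absolute terms T_C = 193.15 K and T_H = 293.55 K, so ΔT = 100.4 K.
The reversible limit is COP_R = T_C/ΔT = 1.924, so W_min = Q_C/COP = Q_C·ΔT/T_C.
W_min = 31.10 × 100.4/193.15 = 16.17 kWh = 58.20 MJ.

58.20 MJ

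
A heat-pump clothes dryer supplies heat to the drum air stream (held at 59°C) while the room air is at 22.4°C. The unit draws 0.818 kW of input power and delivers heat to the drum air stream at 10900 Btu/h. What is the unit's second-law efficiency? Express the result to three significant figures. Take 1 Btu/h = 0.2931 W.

Converting, Q̇_H = 10900 Btu/h = 3.195 kW, so COP_actual = Q̇_H/Ẇ = 3.195/0.8180 = 3.906.
In absolute terms T_C = 295.55 K and T_H = 332.15 K, so ΔT = 36.60 K.
COP_Carnot = T_H/ΔT = 332.15/36.60 = 9.075.
η_II = COP_actual/COP_Carnot = 3.906/9.075 = 0.4304.

0.430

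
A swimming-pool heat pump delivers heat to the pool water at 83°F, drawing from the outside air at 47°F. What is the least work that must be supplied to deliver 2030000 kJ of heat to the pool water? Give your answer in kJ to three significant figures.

In absolute terms T_C = 281.48 K and T_H = 301.48 K, so ΔT = 20.00 K.
The reversible limit is COP_HP = T_H/ΔT = 15.07, so W_min = Q_H/COP = Q_H·ΔT/T_H.
W_min = 2030000 × 20.00/301.48 = 134700 kJ.

135000 kJ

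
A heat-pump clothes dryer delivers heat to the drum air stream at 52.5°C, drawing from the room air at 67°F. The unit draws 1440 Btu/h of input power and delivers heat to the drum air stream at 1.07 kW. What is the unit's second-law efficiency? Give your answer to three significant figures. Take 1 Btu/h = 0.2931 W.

0.257

Converting, Q̇_H = 1.070 kW = 3651 Btu/h, so COP_actual = Q̇_H/Ẇ = 3651/1440 = 2.535.
In absolute terms T_C = 292.59 K and T_H = 325.65 K, so ΔT = 33.06 K.
COP_Carnot = T_H/ΔT = 325.65/33.06 = 9.852.
η_II = COP_actual/COP_Carnot = 2.535/9.852 = 0.2573.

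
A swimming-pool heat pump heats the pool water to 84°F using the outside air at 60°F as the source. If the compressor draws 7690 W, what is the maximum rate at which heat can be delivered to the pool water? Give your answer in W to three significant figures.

In absolute terms T_C = 288.71 K and T_H = 302.04 K, so ΔT = 13.33 K.
COP_Carnot = T_H/ΔT = 302.04/13.33 = 22.65.
Q̇_max = COP_Carnot × Ẇ = 22.65 × 7690 W = 174200 W.

174000 W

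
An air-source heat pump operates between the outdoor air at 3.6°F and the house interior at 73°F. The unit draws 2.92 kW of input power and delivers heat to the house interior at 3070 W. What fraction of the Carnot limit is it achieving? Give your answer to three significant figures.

Converting, Q̇_H = 3070 W = 3.070 kW, so COP_actual = Q̇_H/Ẇ = 3.070/2.920 = 1.051.
In absolute terms T_C = 257.37 K and T_H = 295.93 K, so ΔT = 38.56 K.
COP_Carnot = T_H/ΔT = 295.93/38.56 = 7.675.
η_II = COP_actual/COP_Carnot = 1.051/7.675 = 0.1370.

0.137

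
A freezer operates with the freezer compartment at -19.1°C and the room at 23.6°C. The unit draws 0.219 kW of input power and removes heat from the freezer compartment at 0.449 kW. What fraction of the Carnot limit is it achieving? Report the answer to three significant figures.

COP_actual = Q̇_C/Ẇ = 0.4490/0.2190 = 2.050.
In absolute terms T_C = 254.05 K and T_H = 296.75 K, so ΔT = 42.70 K.
COP_Carnot = T_C/ΔT = 254.05/42.70 = 5.950.
η_II = COP_actual/COP_Carnot = 2.050/5.950 = 0.3446.

0.345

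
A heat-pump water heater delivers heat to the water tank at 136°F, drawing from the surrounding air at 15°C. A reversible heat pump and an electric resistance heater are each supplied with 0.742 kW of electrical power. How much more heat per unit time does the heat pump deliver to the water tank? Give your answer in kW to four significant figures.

4.998 kW

In absolute terms T_C = 288.15 K and T_H = 330.93 K, so ΔT = 42.78 K.
COP_Carnot = T_H/ΔT = 330.93/42.78 = 7.736.
The heat pump delivers Q̇_H = COP × Ẇ = 5.740 kW; the resistance heater delivers Ẇ = 0.7420 kW.
Extra = (COP − 1)·Ẇ = 4.998 kW.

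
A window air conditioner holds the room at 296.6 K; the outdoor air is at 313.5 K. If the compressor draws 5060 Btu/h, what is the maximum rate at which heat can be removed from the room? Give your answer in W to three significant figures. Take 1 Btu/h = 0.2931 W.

The reservoir spacing is ΔT = 313.5 − 296.6 = 16.90 K.
COP_Carnot = T_C/ΔT = 296.60/16.90 = 17.55.
Q̇_max = COP_Carnot × Ẇ = 17.55 × 5060 Btu/h = 88800 Btu/h = 26030 W.

26000 W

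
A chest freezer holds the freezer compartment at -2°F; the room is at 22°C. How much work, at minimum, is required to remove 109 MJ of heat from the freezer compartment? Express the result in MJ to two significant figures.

18 MJ

In absolute terms T_C = 254.26 K and T_H = 295.15 K, so ΔT = 40.89 K.
The reversible limit is COP_R = T_C/ΔT = 6.218, so W_min = Q_C/COP = Q_C·ΔT/T_C.
W_min = 109.0 × 40.89/254.26 = 17.53 MJ.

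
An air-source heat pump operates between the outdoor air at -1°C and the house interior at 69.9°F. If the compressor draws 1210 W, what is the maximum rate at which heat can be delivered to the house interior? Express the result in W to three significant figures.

16100 W

In absolute terms T_C = 272.15 K and T_H = 294.21 K, so ΔT = 22.06 K.
COP_Carnot = T_H/ΔT = 294.21/22.06 = 13.34.
Q̇_max = COP_Carnot × Ẇ = 13.34 × 1210 W = 16140 W.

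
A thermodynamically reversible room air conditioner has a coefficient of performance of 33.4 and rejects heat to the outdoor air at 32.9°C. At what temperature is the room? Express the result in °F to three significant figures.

For a Carnot refrigerator COP_R = T_C/(T_H − T_C), so T_C = COP·T_H/(1 + COP).
With T_H = 306.05 K, T_C = 33.4 × 306.05/34.40 = 297.15 K.
Converting, 297.15 K = 75.21°F.

75.2 °F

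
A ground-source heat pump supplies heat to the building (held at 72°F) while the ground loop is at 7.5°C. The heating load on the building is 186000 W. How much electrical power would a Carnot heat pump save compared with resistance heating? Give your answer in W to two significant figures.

In absolute terms T_C = 280.65 K and T_H = 295.37 K, so ΔT = 14.72 K.
COP_Carnot = T_H/ΔT = 295.37/14.72 = 20.06.
Resistance heating needs Ẇ_res = Q̇_H = 186000 W; the reversible heat pump needs only Ẇ_hp = Q̇_H/COP = 9271 W.
Saving = 186000 − 9271 = 176700 W.

180000 W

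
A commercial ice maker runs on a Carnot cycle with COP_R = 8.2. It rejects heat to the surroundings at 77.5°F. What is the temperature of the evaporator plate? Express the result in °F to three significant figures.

19.1 °F

For a Carnot refrigerator COP_R = T_C/(T_H − T_C), so T_C = COP·T_H/(1 + COP).
With T_H = 298.43 K, T_C = 8.2 × 298.43/9.200 = 265.99 K.
Converting, 265.99 K = 19.11°F.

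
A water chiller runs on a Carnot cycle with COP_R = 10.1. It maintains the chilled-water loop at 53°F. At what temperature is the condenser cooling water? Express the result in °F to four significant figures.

COP_R = T_C/(T_H − T_C) gives T_H − T_C = T_C/COP.
With T_C = 284.82 K, T_H = 284.82 × (1 + 1/10.1) = 313.02 K.
Converting, 313.02 K = 103.76°F.

103.8 °F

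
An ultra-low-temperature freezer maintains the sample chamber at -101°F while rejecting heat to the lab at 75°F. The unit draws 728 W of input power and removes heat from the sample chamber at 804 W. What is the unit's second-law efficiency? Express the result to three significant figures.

COP_actual = Q̇_C/Ẇ = 804.0/728.0 = 1.104.
In absolute terms T_C = 199.26 K and T_H = 297.04 K, so ΔT = 97.78 K.
COP_Carnot = T_C/ΔT = 199.26/97.78 = 2.038.
η_II = COP_actual/COP_Carnot = 1.104/2.038 = 0.5419.

0.542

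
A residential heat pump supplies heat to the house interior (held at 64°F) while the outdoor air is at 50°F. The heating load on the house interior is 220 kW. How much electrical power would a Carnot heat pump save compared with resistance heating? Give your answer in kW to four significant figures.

214.1 kW

In absolute terms T_C = 283.15 K and T_H = 290.93 K, so ΔT = 7.778 K.
COP_Carnot = T_H/ΔT = 290.93/7.778 = 37.41.
Resistance heating needs Ẇ_res = Q̇_H = 220.0 kW; the reversible heat pump needs only Ẇ_hp = Q̇_H/COP = 5.882 kW.
Saving = 220.0 − 5.882 = 214.1 kW.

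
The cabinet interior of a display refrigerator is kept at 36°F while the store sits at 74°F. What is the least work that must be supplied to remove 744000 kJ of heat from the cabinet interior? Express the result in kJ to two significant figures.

57000 kJ

In absolute terms T_C = 275.37 K and T_H = 296.48 K, so ΔT = 21.11 K.
The reversible limit is COP_R = T_C/ΔT = 13.04, so W_min = Q_C/COP = Q_C·ΔT/T_C.
W_min = 744000 × 21.11/275.37 = 57040 kJ.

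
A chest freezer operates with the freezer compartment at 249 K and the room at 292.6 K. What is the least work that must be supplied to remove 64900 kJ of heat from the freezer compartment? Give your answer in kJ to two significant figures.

The reservoir spacing is ΔT = 292.6 − 249 = 43.60 K.
The reversible limit is COP_R = T_C/ΔT = 5.711, so W_min = Q_C/COP = Q_C·ΔT/T_C.
W_min = 64900 × 43.60/249.00 = 11360 kJ.

11000 kJ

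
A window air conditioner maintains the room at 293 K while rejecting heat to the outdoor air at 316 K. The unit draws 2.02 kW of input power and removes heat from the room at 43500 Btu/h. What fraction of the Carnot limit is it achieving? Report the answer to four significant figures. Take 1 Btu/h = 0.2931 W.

0.4955

Converting, Q̇_C = 43500 Btu/h = 12.75 kW, so COP_actual = Q̇_C/Ẇ = 12.75/2.020 = 6.312.
The reservoir spacing is ΔT = 316 − 293 = 23.00 K.
COP_Carnot = T_C/ΔT = 293.00/23.00 = 12.74.
η_II = COP_actual/COP_Carnot = 6.312/12.74 = 0.4955.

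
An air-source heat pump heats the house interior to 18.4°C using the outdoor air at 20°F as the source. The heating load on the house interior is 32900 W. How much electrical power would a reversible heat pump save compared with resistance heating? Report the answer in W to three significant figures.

In absolute terms T_C = 266.48 K and T_H = 291.55 K, so ΔT = 25.07 K.
COP_Carnot = T_H/ΔT = 291.55/25.07 = 11.63.
Resistance heating needs Ẇ_res = Q̇_H = 32900 W; the reversible heat pump needs only Ẇ_hp = Q̇_H/COP = 2829 W.
Saving = 32900 − 2829 = 30070 W.

30100 W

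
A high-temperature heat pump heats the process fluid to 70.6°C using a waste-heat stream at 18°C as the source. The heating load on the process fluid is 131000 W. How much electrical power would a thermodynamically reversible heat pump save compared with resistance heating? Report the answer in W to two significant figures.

In absolute terms T_C = 291.15 K and T_H = 343.75 K, so ΔT = 52.60 K.
COP_Carnot = T_H/ΔT = 343.75/52.60 = 6.535.
Resistance heating needs Ẇ_res = Q̇_H = 131000 W; the reversible heat pump needs only Ẇ_hp = Q̇_H/COP = 20050 W.
Saving = 131000 − 20050 = 111000 W.

110000 W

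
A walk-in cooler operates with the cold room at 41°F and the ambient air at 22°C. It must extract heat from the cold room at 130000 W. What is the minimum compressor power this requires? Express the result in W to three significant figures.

In absolute terms T_C = 278.15 K and T_H = 295.15 K, so ΔT = 17.00 K.
COP_Carnot = T_C/ΔT = 278.15/17.00 = 16.36.
Ẇ_min = Q̇/COP_Carnot = 130000/16.36 = 7945 W.

7950 W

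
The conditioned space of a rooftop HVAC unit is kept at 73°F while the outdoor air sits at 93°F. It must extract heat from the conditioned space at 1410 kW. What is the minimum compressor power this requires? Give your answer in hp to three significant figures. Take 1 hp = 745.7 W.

71.0 hp

In absolute terms T_C = 295.93 K and T_H = 307.04 K, so ΔT = 11.11 K.
COP_Carnot = T_C/ΔT = 295.93/11.11 = 26.63.
Ẇ_min = Q̇/COP_Carnot = 1410/26.63 = 52.94 kW = 70.99 hp.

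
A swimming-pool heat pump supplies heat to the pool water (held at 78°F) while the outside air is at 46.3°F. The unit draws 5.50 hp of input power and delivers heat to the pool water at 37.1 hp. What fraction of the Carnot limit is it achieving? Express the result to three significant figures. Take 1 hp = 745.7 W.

0.398

COP_actual = Q̇_H/Ẇ = 37.10/5.500 = 6.745.
In absolute terms T_C = 281.09 K and T_H = 298.71 K, so ΔT = 17.61 K.
COP_Carnot = T_H/ΔT = 298.71/17.61 = 16.96.
η_II = COP_actual/COP_Carnot = 6.745/16.96 = 0.3977.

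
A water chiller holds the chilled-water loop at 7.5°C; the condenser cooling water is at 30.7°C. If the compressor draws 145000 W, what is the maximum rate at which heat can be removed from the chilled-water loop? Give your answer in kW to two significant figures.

1800 kW

In absolute terms T_C = 280.65 K and T_H = 303.85 K, so ΔT = 23.20 K.
COP_Carnot = T_C/ΔT = 280.65/23.20 = 12.10.
Q̇_max = COP_Carnot × Ẇ = 12.10 × 145000 W = 1754000 W = 1754 kW.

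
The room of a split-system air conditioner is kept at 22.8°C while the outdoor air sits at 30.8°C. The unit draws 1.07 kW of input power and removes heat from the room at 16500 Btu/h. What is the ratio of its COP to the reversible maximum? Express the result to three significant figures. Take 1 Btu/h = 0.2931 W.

Converting, Q̇_C = 16500 Btu/h = 4.836 kW, so COP_actual = Q̇_C/Ẇ = 4.836/1.070 = 4.520.
In absolute terms T_C = 295.95 K and T_H = 303.95 K, so ΔT = 8.000 K.
COP_Carnot = T_C/ΔT = 295.95/8.000 = 36.99.
η_II = COP_actual/COP_Carnot = 4.520/36.99 = 0.1222.

0.122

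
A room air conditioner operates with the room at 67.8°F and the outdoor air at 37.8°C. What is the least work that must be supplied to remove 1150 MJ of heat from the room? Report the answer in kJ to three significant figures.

70300 kJ

In absolute terms T_C = 293.04 K and T_H = 310.95 K, so ΔT = 17.91 K.
The reversible limit is COP_R = T_C/ΔT = 16.36, so W_min = Q_C/COP = Q_C·ΔT/T_C.
W_min = 1150 × 17.91/293.04 = 70.29 MJ = 70290 kJ.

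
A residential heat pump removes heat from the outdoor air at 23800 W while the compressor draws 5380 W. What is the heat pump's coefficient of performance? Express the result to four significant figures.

The first law gives Q̇_H = Q̇_C + Ẇ, so the three rates are Q̇_C = 23800, Q̇_H = 29180, Ẇ = 5380 W.
COP_HP = Q̇_H/Ẇ = 29180/5380 = 5.424.

5.424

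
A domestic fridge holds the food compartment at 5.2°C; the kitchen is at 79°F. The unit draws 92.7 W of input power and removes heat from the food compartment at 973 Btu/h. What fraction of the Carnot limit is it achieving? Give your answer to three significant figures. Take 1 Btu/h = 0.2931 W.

0.231

Converting, Q̇_C = 973.0 Btu/h = 285.2 W, so COP_actual = Q̇_C/Ẇ = 285.2/92.70 = 3.076.
In absolute terms T_C = 278.35 K and T_H = 299.26 K, so ΔT = 20.91 K.
COP_Carnot = T_C/ΔT = 278.35/20.91 = 13.31.
η_II = COP_actual/COP_Carnot = 3.076/13.31 = 0.2311.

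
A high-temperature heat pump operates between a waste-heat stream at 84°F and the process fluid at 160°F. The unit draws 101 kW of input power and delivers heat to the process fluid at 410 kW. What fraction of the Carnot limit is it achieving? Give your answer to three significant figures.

0.498

COP_actual = Q̇_H/Ẇ = 410.0/101.0 = 4.059.
In absolute terms T_C = 302.04 K and T_H = 344.26 K, so ΔT = 42.22 K.
COP_Carnot = T_H/ΔT = 344.26/42.22 = 8.154.
η_II = COP_actual/COP_Carnot = 4.059/8.154 = 0.4979.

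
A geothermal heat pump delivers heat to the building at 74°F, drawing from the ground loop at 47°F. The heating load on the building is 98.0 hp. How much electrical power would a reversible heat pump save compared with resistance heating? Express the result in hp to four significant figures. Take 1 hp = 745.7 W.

In absolute terms T_C = 281.48 K and T_H = 296.48 K, so ΔT = 15.00 K.
COP_Carnot = T_H/ΔT = 296.48/15.00 = 19.77.
Resistance heating needs Ẇ_res = Q̇_H = 98.00 hp; the reversible heat pump needs only Ẇ_hp = Q̇_H/COP = 4.958 hp.
Saving = 98.00 − 4.958 = 93.04 hp.

93.04 hp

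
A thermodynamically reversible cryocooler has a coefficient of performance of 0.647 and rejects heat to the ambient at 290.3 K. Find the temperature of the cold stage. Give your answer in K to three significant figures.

114 K

For a Carnot refrigerator COP_R = T_C/(T_H − T_C), so T_C = COP·T_H/(1 + COP).
With T_H = 290.30 K, T_C = 0.647 × 290.30/1.647 = 114.04 K.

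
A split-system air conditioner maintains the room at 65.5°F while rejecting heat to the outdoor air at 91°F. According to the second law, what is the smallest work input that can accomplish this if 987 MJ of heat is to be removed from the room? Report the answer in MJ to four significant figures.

47.92 MJ

In absolute terms T_C = 291.76 K and T_H = 305.93 K, so ΔT = 14.17 K.
The reversible limit is COP_R = T_C/ΔT = 20.59, so W_min = Q_C/COP = Q_C·ΔT/T_C.
W_min = 987.0 × 14.17/291.76 = 47.92 MJ.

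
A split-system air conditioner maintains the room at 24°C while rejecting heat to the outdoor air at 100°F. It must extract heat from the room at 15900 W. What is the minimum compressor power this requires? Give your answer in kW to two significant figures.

In absolute terms T_C = 297.15 K and T_H = 310.93 K, so ΔT = 13.78 K.
COP_Carnot = T_C/ΔT = 297.15/13.78 = 21.57.
Ẇ_min = Q̇/COP_Carnot = 15900/21.57 = 737.2 W = 0.7372 kW.

0.74 kW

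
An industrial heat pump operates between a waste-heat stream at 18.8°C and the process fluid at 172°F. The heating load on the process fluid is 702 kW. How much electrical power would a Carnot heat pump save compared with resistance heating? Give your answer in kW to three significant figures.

In absolute terms T_C = 291.95 K and T_H = 350.93 K, so ΔT = 58.98 K.
COP_Carnot = T_H/ΔT = 350.93/58.98 = 5.950.
Resistance heating needs Ẇ_res = Q̇_H = 702.0 kW; the reversible heat pump needs only Ẇ_hp = Q̇_H/COP = 118.0 kW.
Saving = 702.0 − 118.0 = 584.0 kW.

584 kW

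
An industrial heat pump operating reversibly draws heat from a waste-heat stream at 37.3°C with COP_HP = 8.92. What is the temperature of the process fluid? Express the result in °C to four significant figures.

76.50 °C

COP_HP = T_H/(T_H − T_C) rearranges to T_H = COP·T_C/(COP − 1).
With T_C = 310.45 K, T_H = 8.92 × 310.45/7.920 = 349.65 K.
Converting, 349.65 K = 76.50°C.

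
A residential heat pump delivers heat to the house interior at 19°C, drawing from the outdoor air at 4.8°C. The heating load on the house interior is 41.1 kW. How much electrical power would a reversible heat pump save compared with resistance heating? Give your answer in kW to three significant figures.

39.1 kW

In absolute terms T_C = 277.95 K and T_H = 292.15 K, so ΔT = 14.20 K.
COP_Carnot = T_H/ΔT = 292.15/14.20 = 20.57.
Resistance heating needs Ẇ_res = Q̇_H = 41.10 kW; the reversible heat pump needs only Ẇ_hp = Q̇_H/COP = 1.998 kW.
Saving = 41.10 − 1.998 = 39.10 kW.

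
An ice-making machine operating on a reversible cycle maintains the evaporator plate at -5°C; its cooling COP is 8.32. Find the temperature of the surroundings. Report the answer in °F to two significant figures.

COP_R = T_C/(T_H − T_C) gives T_H − T_C = T_C/COP.
With T_C = 268.15 K, T_H = 268.15 × (1 + 1/8.32) = 300.38 K.
Converting, 300.38 K = 81.01°F.

81 °F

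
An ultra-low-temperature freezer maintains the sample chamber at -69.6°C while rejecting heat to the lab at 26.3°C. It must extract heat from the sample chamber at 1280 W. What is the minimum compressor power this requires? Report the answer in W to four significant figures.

603.1 W

In absolute terms T_C = 203.55 K and T_H = 299.45 K, so ΔT = 95.90 K.
COP_Carnot = T_C/ΔT = 203.55/95.90 = 2.123.
Ẇ_min = Q̇/COP_Carnot = 1280/2.123 = 603.1 W.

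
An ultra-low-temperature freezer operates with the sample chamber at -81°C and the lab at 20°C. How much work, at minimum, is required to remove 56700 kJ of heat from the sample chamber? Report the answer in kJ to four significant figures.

In absolute terms T_C = 192.15 K and T_H = 293.15 K, so ΔT = 101.0 K.
The reversible limit is COP_R = T_C/ΔT = 1.902, so W_min = Q_C/COP = Q_C·ΔT/T_C.
W_min = 56700 × 101.0/192.15 = 29800 kJ.

29800 kJ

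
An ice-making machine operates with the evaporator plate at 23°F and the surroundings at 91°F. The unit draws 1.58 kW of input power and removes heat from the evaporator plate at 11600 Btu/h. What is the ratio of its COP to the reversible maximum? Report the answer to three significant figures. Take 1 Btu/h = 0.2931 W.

0.303

Converting, Q̇_C = 11600 Btu/h = 3.400 kW, so COP_actual = Q̇_C/Ẇ = 3.400/1.580 = 2.152.
In absolute terms T_C = 268.15 K and T_H = 305.93 K, so ΔT = 37.78 K.
COP_Carnot = T_C/ΔT = 268.15/37.78 = 7.098.
η_II = COP_actual/COP_Carnot = 2.152/7.098 = 0.3032.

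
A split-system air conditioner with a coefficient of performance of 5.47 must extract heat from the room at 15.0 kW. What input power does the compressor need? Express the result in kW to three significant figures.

Ẇ = Q̇_C/COP = 15.00/5.47 = 2.742 kW.

2.74 kW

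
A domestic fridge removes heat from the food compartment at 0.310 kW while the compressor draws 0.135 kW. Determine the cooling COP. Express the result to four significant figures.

The first law gives Q̇_H = Q̇_C + Ẇ, so the three rates are Q̇_C = 0.3100, Q̇_H = 0.4450, Ẇ = 0.1350 kW.
COP_R = Q̇_C/Ẇ = 0.3100/0.1350 = 2.296.

2.296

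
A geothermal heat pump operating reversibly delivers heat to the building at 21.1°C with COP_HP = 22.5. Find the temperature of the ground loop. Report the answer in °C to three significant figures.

8.02 °C

COP_HP = T_H/(T_H − T_C) gives T_H − T_C = T_H/COP.
With T_H = 294.25 K, T_C = 294.25 × (1 − 1/22.5) = 281.17 K.
Converting, 281.17 K = 8.02°C.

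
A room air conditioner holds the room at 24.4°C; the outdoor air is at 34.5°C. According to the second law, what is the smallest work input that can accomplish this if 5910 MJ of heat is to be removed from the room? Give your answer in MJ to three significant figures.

201 MJ

In absolute terms T_C = 297.55 K and T_H = 307.65 K, so ΔT = 10.10 K.
The reversible limit is COP_R = T_C/ΔT = 29.46, so W_min = Q_C/COP = Q_C·ΔT/T_C.
W_min = 5910 × 10.10/297.55 = 200.6 MJ.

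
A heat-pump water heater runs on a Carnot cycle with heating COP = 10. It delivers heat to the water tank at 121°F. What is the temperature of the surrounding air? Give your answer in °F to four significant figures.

62.93 °F

COP_HP = T_H/(T_H − T_C) gives T_H − T_C = T_H/COP.
With T_H = 322.59 K, T_C = 322.59 × (1 − 1/10) = 290.33 K.
Converting, 290.33 K = 62.93°F.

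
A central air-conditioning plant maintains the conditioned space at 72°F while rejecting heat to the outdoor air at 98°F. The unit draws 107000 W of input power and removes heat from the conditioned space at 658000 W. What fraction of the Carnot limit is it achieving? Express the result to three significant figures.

COP_actual = Q̇_C/Ẇ = 658000/107000 = 6.150.
In absolute terms T_C = 295.37 K and T_H = 309.82 K, so ΔT = 14.44 K.
COP_Carnot = T_C/ΔT = 295.37/14.44 = 20.45.
η_II = COP_actual/COP_Carnot = 6.150/20.45 = 0.3007.

0.301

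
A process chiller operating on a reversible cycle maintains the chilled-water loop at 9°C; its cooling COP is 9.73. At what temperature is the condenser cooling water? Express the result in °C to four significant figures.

COP_R = T_C/(T_H − T_C) gives T_H − T_C = T_C/COP.
With T_C = 282.15 K, T_H = 282.15 × (1 + 1/9.73) = 311.15 K.
Converting, 311.15 K = 38.00°C.

38.00 °C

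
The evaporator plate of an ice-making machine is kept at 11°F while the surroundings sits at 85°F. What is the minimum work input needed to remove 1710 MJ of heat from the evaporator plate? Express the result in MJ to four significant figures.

In absolute terms T_C = 261.48 K and T_H = 302.59 K, so ΔT = 41.11 K.
The reversible limit is COP_R = T_C/ΔT = 6.360, so W_min = Q_C/COP = Q_C·ΔT/T_C.
W_min = 1710 × 41.11/261.48 = 268.9 MJ.

268.9 MJ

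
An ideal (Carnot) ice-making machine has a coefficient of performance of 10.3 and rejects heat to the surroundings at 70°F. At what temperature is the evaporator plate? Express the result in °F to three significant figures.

23.1 °F

For a Carnot refrigerator COP_R = T_C/(T_H − T_C), so T_C = COP·T_H/(1 + COP).
With T_H = 294.26 K, T_C = 10.3 × 294.26/11.30 = 268.22 K.
Converting, 268.22 K = 23.13°F.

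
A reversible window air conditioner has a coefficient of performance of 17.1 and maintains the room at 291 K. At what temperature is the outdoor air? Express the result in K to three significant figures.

308 K

COP_R = T_C/(T_H − T_C) gives T_H − T_C = T_C/COP.
With T_C = 291.00 K, T_H = 291.00 × (1 + 1/17.1) = 308.02 K.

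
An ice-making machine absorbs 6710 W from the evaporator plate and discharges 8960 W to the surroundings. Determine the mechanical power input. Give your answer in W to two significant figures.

For a cyclic device the first law requires Q̇_H = Q̇_C + Ẇ.
Ẇ = Q̇_H − Q̇_C = 2250 W.

2300 W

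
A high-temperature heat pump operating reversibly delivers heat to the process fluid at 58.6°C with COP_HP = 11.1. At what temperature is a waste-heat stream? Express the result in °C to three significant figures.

28.7 °C

COP_HP = T_H/(T_H − T_C) gives T_H − T_C = T_H/COP.
With T_H = 331.75 K, T_C = 331.75 × (1 − 1/11.1) = 301.86 K.
Converting, 301.86 K = 28.71°C.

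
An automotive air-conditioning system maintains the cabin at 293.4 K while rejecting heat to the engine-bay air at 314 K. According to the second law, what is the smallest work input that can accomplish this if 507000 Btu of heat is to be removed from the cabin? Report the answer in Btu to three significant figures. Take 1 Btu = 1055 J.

The reservoir spacing is ΔT = 314 − 293.4 = 20.60 K.
The reversible limit is COP_R = T_C/ΔT = 14.24, so W_min = Q_C/COP = Q_C·ΔT/T_C.
W_min = 507000 × 20.60/293.40 = 35600 Btu.

35600 Btu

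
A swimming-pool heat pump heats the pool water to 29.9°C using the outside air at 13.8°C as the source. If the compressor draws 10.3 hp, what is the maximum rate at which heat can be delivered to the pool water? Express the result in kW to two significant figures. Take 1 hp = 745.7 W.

140 kW

In absolute terms T_C = 286.95 K and T_H = 303.05 K, so ΔT = 16.10 K.
COP_Carnot = T_H/ΔT = 303.05/16.10 = 18.82.
Q̇_max = COP_Carnot × Ẇ = 18.82 × 10.30 hp = 193.9 hp = 144.6 kW.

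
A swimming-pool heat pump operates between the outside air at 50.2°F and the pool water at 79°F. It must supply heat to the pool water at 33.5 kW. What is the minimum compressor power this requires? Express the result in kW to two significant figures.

In absolute terms T_C = 283.26 K and T_H = 299.26 K, so ΔT = 16.00 K.
COP_Carnot = T_H/ΔT = 299.26/16.00 = 18.70.
Ẇ_min = Q̇/COP_Carnot = 33.50/18.70 = 1.791 kW.

1.8 kW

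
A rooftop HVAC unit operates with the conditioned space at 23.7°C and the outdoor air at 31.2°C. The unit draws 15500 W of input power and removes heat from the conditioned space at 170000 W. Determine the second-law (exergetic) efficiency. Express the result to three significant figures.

COP_actual = Q̇_C/Ẇ = 170000/15500 = 10.97.
In absolute terms T_C = 296.85 K and T_H = 304.35 K, so ΔT = 7.500 K.
COP_Carnot = T_C/ΔT = 296.85/7.500 = 39.58.
η_II = COP_actual/COP_Carnot = 10.97/39.58 = 0.2771.

0.277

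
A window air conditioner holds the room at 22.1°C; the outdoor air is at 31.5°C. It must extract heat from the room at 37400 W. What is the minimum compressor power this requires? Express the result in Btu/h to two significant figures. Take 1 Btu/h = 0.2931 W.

In absolute terms T_C = 295.25 K and T_H = 304.65 K, so ΔT = 9.400 K.
COP_Carnot = T_C/ΔT = 295.25/9.400 = 31.41.
Ẇ_min = Q̇/COP_Carnot = 37400/31.41 = 1191 W = 4063 Btu/h.

4100 Btu/h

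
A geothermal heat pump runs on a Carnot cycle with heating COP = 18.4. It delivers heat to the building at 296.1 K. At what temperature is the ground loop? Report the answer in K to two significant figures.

280 K

COP_HP = T_H/(T_H − T_C) gives T_H − T_C = T_H/COP.
With T_H = 296.10 K, T_C = 296.10 × (1 − 1/18.4) = 280.01 K.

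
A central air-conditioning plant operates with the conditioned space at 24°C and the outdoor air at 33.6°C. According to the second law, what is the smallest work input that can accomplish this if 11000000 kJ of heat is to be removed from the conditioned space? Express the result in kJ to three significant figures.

355000 kJ

In absolute terms T_C = 297.15 K and T_H = 306.75 K, so ΔT = 9.600 K.
The reversible limit is COP_R = T_C/ΔT = 30.95, so W_min = Q_C/COP = Q_C·ΔT/T_C.
W_min = 11000000 × 9.600/297.15 = 355400 kJ.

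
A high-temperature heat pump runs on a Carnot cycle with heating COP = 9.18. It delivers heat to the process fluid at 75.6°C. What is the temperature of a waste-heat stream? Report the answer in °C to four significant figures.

COP_HP = T_H/(T_H − T_C) gives T_H − T_C = T_H/COP.
With T_H = 348.75 K, T_C = 348.75 × (1 − 1/9.18) = 310.76 K.
Converting, 310.76 K = 37.61°C.

37.61 °C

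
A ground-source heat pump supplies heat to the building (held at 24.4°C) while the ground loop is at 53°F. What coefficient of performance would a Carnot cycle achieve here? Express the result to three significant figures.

In absolute terms T_C = 284.82 K and T_H = 297.55 K, so ΔT = 12.73 K.
For a reversible cycle, COP_Carnot = T_H/ΔT = 297.55/12.73 = 23.37.

23.4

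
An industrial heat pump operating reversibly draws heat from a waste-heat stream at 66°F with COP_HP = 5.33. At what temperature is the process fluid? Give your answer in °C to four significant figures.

COP_HP = T_H/(T_H − T_C) rearranges to T_H = COP·T_C/(COP − 1).
With T_C = 292.04 K, T_H = 5.33 × 292.04/4.330 = 359.48 K.
Converting, 359.48 K = 86.33°C.

86.33 °C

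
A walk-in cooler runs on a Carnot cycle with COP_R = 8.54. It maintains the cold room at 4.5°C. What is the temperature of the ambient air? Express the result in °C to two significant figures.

37 °C

COP_R = T_C/(T_H − T_C) gives T_H − T_C = T_C/COP.
With T_C = 277.65 K, T_H = 277.65 × (1 + 1/8.54) = 310.16 K.
Converting, 310.16 K = 37.01°C.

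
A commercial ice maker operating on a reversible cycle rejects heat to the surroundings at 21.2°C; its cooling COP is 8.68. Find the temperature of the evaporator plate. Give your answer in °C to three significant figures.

-9.21 °C

For a Carnot refrigerator COP_R = T_C/(T_H − T_C), so T_C = COP·T_H/(1 + COP).
With T_H = 294.35 K, T_C = 8.68 × 294.35/9.680 = 263.94 K.
Converting, 263.94 K = -9.21°C.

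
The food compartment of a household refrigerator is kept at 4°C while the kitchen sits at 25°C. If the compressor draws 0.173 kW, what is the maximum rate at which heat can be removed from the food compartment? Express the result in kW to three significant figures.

2.28 kW

In absolute terms T_C = 277.15 K and T_H = 298.15 K, so ΔT = 21.00 K.
COP_Carnot = T_C/ΔT = 277.15/21.00 = 13.20.
Q̇_max = COP_Carnot × Ẇ = 13.20 × 0.1730 kW = 2.283 kW.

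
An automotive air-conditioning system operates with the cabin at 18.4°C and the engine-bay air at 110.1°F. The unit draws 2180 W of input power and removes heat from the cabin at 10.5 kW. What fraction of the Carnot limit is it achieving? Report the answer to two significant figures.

Converting, Q̇_C = 10.50 kW = 10500 W, so COP_actual = Q̇_C/Ẇ = 10500/2180 = 4.817.
In absolute terms T_C = 291.55 K and T_H = 316.54 K, so ΔT = 24.99 K.
COP_Carnot = T_C/ΔT = 291.55/24.99 = 11.67.
η_II = COP_actual/COP_Carnot = 4.817/11.67 = 0.4128.

0.41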